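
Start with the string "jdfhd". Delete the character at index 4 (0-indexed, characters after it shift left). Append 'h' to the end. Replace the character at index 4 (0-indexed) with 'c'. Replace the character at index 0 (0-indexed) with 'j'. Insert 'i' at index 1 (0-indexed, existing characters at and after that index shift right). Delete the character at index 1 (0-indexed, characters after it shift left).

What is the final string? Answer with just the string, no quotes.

Answer: jdfhc

Derivation:
Applying each edit step by step:
Start: "jdfhd"
Op 1 (delete idx 4 = 'd'): "jdfhd" -> "jdfh"
Op 2 (append 'h'): "jdfh" -> "jdfhh"
Op 3 (replace idx 4: 'h' -> 'c'): "jdfhh" -> "jdfhc"
Op 4 (replace idx 0: 'j' -> 'j'): "jdfhc" -> "jdfhc"
Op 5 (insert 'i' at idx 1): "jdfhc" -> "jidfhc"
Op 6 (delete idx 1 = 'i'): "jidfhc" -> "jdfhc"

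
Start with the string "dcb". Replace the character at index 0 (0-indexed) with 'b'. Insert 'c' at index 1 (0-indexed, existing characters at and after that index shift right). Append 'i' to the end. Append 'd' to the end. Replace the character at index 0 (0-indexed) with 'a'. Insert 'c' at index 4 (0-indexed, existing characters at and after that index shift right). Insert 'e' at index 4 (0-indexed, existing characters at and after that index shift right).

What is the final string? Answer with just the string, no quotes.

Applying each edit step by step:
Start: "dcb"
Op 1 (replace idx 0: 'd' -> 'b'): "dcb" -> "bcb"
Op 2 (insert 'c' at idx 1): "bcb" -> "bccb"
Op 3 (append 'i'): "bccb" -> "bccbi"
Op 4 (append 'd'): "bccbi" -> "bccbid"
Op 5 (replace idx 0: 'b' -> 'a'): "bccbid" -> "accbid"
Op 6 (insert 'c' at idx 4): "accbid" -> "accbcid"
Op 7 (insert 'e' at idx 4): "accbcid" -> "accbecid"

Answer: accbecid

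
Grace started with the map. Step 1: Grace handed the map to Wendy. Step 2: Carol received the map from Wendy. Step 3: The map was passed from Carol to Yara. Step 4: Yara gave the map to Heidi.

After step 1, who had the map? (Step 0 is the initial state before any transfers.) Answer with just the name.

Answer: Wendy

Derivation:
Tracking the map holder through step 1:
After step 0 (start): Grace
After step 1: Wendy

At step 1, the holder is Wendy.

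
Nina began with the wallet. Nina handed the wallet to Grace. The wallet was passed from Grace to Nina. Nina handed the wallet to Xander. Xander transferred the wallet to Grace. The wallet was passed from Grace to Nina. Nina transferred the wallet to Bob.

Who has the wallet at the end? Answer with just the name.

Tracking the wallet through each event:
Start: Nina has the wallet.
After event 1: Grace has the wallet.
After event 2: Nina has the wallet.
After event 3: Xander has the wallet.
After event 4: Grace has the wallet.
After event 5: Nina has the wallet.
After event 6: Bob has the wallet.

Answer: Bob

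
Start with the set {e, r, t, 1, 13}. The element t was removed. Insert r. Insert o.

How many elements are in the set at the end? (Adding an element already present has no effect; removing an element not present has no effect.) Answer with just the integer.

Tracking the set through each operation:
Start: {1, 13, e, r, t}
Event 1 (remove t): removed. Set: {1, 13, e, r}
Event 2 (add r): already present, no change. Set: {1, 13, e, r}
Event 3 (add o): added. Set: {1, 13, e, o, r}

Final set: {1, 13, e, o, r} (size 5)

Answer: 5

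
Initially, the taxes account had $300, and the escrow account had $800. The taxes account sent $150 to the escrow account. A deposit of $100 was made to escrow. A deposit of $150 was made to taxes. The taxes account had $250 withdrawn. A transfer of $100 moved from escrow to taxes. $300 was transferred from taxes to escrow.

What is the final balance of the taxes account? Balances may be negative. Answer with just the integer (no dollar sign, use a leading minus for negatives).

Tracking account balances step by step:
Start: taxes=300, escrow=800
Event 1 (transfer 150 taxes -> escrow): taxes: 300 - 150 = 150, escrow: 800 + 150 = 950. Balances: taxes=150, escrow=950
Event 2 (deposit 100 to escrow): escrow: 950 + 100 = 1050. Balances: taxes=150, escrow=1050
Event 3 (deposit 150 to taxes): taxes: 150 + 150 = 300. Balances: taxes=300, escrow=1050
Event 4 (withdraw 250 from taxes): taxes: 300 - 250 = 50. Balances: taxes=50, escrow=1050
Event 5 (transfer 100 escrow -> taxes): escrow: 1050 - 100 = 950, taxes: 50 + 100 = 150. Balances: taxes=150, escrow=950
Event 6 (transfer 300 taxes -> escrow): taxes: 150 - 300 = -150, escrow: 950 + 300 = 1250. Balances: taxes=-150, escrow=1250

Final balance of taxes: -150

Answer: -150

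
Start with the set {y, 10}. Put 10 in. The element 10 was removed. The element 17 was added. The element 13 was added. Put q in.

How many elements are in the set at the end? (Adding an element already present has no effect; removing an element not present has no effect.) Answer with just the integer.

Tracking the set through each operation:
Start: {10, y}
Event 1 (add 10): already present, no change. Set: {10, y}
Event 2 (remove 10): removed. Set: {y}
Event 3 (add 17): added. Set: {17, y}
Event 4 (add 13): added. Set: {13, 17, y}
Event 5 (add q): added. Set: {13, 17, q, y}

Final set: {13, 17, q, y} (size 4)

Answer: 4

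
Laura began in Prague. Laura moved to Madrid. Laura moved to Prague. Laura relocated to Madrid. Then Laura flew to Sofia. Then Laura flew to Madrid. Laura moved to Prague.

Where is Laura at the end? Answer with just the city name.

Tracking Laura's location:
Start: Laura is in Prague.
After move 1: Prague -> Madrid. Laura is in Madrid.
After move 2: Madrid -> Prague. Laura is in Prague.
After move 3: Prague -> Madrid. Laura is in Madrid.
After move 4: Madrid -> Sofia. Laura is in Sofia.
After move 5: Sofia -> Madrid. Laura is in Madrid.
After move 6: Madrid -> Prague. Laura is in Prague.

Answer: Prague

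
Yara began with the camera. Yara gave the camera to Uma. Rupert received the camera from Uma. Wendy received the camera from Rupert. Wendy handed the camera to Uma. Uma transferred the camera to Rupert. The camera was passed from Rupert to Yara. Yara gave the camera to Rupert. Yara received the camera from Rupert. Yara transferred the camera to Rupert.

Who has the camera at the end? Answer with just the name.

Tracking the camera through each event:
Start: Yara has the camera.
After event 1: Uma has the camera.
After event 2: Rupert has the camera.
After event 3: Wendy has the camera.
After event 4: Uma has the camera.
After event 5: Rupert has the camera.
After event 6: Yara has the camera.
After event 7: Rupert has the camera.
After event 8: Yara has the camera.
After event 9: Rupert has the camera.

Answer: Rupert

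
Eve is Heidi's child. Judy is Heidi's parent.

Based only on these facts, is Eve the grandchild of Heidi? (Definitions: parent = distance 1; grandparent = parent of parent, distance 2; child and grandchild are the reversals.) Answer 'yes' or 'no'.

Reconstructing the parent chain from the given facts:
  Judy -> Heidi -> Eve
(each arrow means 'parent of the next')
Positions in the chain (0 = top):
  position of Judy: 0
  position of Heidi: 1
  position of Eve: 2

Eve is at position 2, Heidi is at position 1; signed distance (j - i) = -1.
'grandchild' requires j - i = -2. Actual distance is -1, so the relation does NOT hold.

Answer: no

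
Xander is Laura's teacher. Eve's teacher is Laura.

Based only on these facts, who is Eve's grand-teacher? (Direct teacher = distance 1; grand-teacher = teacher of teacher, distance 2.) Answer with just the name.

Reconstructing the teacher chain from the given facts:
  Xander -> Laura -> Eve
(each arrow means 'teacher of the next')
Positions in the chain (0 = top):
  position of Xander: 0
  position of Laura: 1
  position of Eve: 2

Eve is at position 2; the grand-teacher is 2 steps up the chain, i.e. position 0: Xander.

Answer: Xander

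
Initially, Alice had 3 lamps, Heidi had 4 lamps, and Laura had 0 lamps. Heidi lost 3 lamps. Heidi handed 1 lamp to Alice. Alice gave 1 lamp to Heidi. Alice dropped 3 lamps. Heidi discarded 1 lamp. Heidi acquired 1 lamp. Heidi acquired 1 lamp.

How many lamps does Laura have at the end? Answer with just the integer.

Tracking counts step by step:
Start: Alice=3, Heidi=4, Laura=0
Event 1 (Heidi -3): Heidi: 4 -> 1. State: Alice=3, Heidi=1, Laura=0
Event 2 (Heidi -> Alice, 1): Heidi: 1 -> 0, Alice: 3 -> 4. State: Alice=4, Heidi=0, Laura=0
Event 3 (Alice -> Heidi, 1): Alice: 4 -> 3, Heidi: 0 -> 1. State: Alice=3, Heidi=1, Laura=0
Event 4 (Alice -3): Alice: 3 -> 0. State: Alice=0, Heidi=1, Laura=0
Event 5 (Heidi -1): Heidi: 1 -> 0. State: Alice=0, Heidi=0, Laura=0
Event 6 (Heidi +1): Heidi: 0 -> 1. State: Alice=0, Heidi=1, Laura=0
Event 7 (Heidi +1): Heidi: 1 -> 2. State: Alice=0, Heidi=2, Laura=0

Laura's final count: 0

Answer: 0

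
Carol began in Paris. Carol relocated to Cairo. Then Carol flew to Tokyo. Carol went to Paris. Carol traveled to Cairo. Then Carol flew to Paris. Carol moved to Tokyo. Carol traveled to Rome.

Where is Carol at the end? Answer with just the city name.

Answer: Rome

Derivation:
Tracking Carol's location:
Start: Carol is in Paris.
After move 1: Paris -> Cairo. Carol is in Cairo.
After move 2: Cairo -> Tokyo. Carol is in Tokyo.
After move 3: Tokyo -> Paris. Carol is in Paris.
After move 4: Paris -> Cairo. Carol is in Cairo.
After move 5: Cairo -> Paris. Carol is in Paris.
After move 6: Paris -> Tokyo. Carol is in Tokyo.
After move 7: Tokyo -> Rome. Carol is in Rome.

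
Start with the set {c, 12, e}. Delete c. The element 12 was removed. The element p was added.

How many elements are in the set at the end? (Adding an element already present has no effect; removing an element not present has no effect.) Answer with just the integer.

Tracking the set through each operation:
Start: {12, c, e}
Event 1 (remove c): removed. Set: {12, e}
Event 2 (remove 12): removed. Set: {e}
Event 3 (add p): added. Set: {e, p}

Final set: {e, p} (size 2)

Answer: 2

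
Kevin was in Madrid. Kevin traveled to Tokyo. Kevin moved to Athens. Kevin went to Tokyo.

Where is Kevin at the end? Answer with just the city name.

Tracking Kevin's location:
Start: Kevin is in Madrid.
After move 1: Madrid -> Tokyo. Kevin is in Tokyo.
After move 2: Tokyo -> Athens. Kevin is in Athens.
After move 3: Athens -> Tokyo. Kevin is in Tokyo.

Answer: Tokyo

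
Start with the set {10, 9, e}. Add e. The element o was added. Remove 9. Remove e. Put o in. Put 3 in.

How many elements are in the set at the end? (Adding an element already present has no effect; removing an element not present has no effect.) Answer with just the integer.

Answer: 3

Derivation:
Tracking the set through each operation:
Start: {10, 9, e}
Event 1 (add e): already present, no change. Set: {10, 9, e}
Event 2 (add o): added. Set: {10, 9, e, o}
Event 3 (remove 9): removed. Set: {10, e, o}
Event 4 (remove e): removed. Set: {10, o}
Event 5 (add o): already present, no change. Set: {10, o}
Event 6 (add 3): added. Set: {10, 3, o}

Final set: {10, 3, o} (size 3)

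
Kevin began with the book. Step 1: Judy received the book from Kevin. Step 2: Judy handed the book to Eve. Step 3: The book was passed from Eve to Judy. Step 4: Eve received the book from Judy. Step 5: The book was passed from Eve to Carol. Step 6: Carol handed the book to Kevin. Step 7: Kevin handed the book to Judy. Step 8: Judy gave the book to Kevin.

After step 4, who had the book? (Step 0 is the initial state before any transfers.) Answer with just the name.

Tracking the book holder through step 4:
After step 0 (start): Kevin
After step 1: Judy
After step 2: Eve
After step 3: Judy
After step 4: Eve

At step 4, the holder is Eve.

Answer: Eve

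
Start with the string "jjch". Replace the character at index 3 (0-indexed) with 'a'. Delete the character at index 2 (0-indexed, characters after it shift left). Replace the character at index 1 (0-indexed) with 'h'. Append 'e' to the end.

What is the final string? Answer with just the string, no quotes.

Answer: jhae

Derivation:
Applying each edit step by step:
Start: "jjch"
Op 1 (replace idx 3: 'h' -> 'a'): "jjch" -> "jjca"
Op 2 (delete idx 2 = 'c'): "jjca" -> "jja"
Op 3 (replace idx 1: 'j' -> 'h'): "jja" -> "jha"
Op 4 (append 'e'): "jha" -> "jhae"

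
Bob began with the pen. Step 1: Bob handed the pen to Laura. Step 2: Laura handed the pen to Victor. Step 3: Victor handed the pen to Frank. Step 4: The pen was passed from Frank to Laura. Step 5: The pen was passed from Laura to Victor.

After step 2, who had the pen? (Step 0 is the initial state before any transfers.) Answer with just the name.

Tracking the pen holder through step 2:
After step 0 (start): Bob
After step 1: Laura
After step 2: Victor

At step 2, the holder is Victor.

Answer: Victor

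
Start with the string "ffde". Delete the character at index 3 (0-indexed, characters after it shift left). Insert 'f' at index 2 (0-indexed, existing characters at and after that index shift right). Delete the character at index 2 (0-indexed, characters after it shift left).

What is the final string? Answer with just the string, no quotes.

Answer: ffd

Derivation:
Applying each edit step by step:
Start: "ffde"
Op 1 (delete idx 3 = 'e'): "ffde" -> "ffd"
Op 2 (insert 'f' at idx 2): "ffd" -> "fffd"
Op 3 (delete idx 2 = 'f'): "fffd" -> "ffd"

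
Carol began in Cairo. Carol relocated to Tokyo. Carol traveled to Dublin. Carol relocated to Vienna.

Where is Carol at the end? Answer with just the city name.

Tracking Carol's location:
Start: Carol is in Cairo.
After move 1: Cairo -> Tokyo. Carol is in Tokyo.
After move 2: Tokyo -> Dublin. Carol is in Dublin.
After move 3: Dublin -> Vienna. Carol is in Vienna.

Answer: Vienna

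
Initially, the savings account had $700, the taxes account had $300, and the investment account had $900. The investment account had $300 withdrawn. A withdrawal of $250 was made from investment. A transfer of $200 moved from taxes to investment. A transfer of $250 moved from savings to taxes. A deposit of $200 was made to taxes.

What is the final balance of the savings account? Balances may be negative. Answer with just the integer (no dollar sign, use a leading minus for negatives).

Tracking account balances step by step:
Start: savings=700, taxes=300, investment=900
Event 1 (withdraw 300 from investment): investment: 900 - 300 = 600. Balances: savings=700, taxes=300, investment=600
Event 2 (withdraw 250 from investment): investment: 600 - 250 = 350. Balances: savings=700, taxes=300, investment=350
Event 3 (transfer 200 taxes -> investment): taxes: 300 - 200 = 100, investment: 350 + 200 = 550. Balances: savings=700, taxes=100, investment=550
Event 4 (transfer 250 savings -> taxes): savings: 700 - 250 = 450, taxes: 100 + 250 = 350. Balances: savings=450, taxes=350, investment=550
Event 5 (deposit 200 to taxes): taxes: 350 + 200 = 550. Balances: savings=450, taxes=550, investment=550

Final balance of savings: 450

Answer: 450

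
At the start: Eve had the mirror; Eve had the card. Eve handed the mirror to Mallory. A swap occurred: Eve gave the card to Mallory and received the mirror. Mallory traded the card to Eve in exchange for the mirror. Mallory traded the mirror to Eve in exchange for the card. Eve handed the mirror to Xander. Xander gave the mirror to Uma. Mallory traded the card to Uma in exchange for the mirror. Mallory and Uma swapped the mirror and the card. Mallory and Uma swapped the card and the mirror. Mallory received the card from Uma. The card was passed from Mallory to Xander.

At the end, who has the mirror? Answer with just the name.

Answer: Mallory

Derivation:
Tracking all object holders:
Start: mirror:Eve, card:Eve
Event 1 (give mirror: Eve -> Mallory). State: mirror:Mallory, card:Eve
Event 2 (swap card<->mirror: now card:Mallory, mirror:Eve). State: mirror:Eve, card:Mallory
Event 3 (swap card<->mirror: now card:Eve, mirror:Mallory). State: mirror:Mallory, card:Eve
Event 4 (swap mirror<->card: now mirror:Eve, card:Mallory). State: mirror:Eve, card:Mallory
Event 5 (give mirror: Eve -> Xander). State: mirror:Xander, card:Mallory
Event 6 (give mirror: Xander -> Uma). State: mirror:Uma, card:Mallory
Event 7 (swap card<->mirror: now card:Uma, mirror:Mallory). State: mirror:Mallory, card:Uma
Event 8 (swap mirror<->card: now mirror:Uma, card:Mallory). State: mirror:Uma, card:Mallory
Event 9 (swap card<->mirror: now card:Uma, mirror:Mallory). State: mirror:Mallory, card:Uma
Event 10 (give card: Uma -> Mallory). State: mirror:Mallory, card:Mallory
Event 11 (give card: Mallory -> Xander). State: mirror:Mallory, card:Xander

Final state: mirror:Mallory, card:Xander
The mirror is held by Mallory.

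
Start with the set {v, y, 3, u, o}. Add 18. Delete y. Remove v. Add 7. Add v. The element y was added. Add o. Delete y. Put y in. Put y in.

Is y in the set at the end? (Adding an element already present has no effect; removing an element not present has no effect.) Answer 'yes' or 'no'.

Tracking the set through each operation:
Start: {3, o, u, v, y}
Event 1 (add 18): added. Set: {18, 3, o, u, v, y}
Event 2 (remove y): removed. Set: {18, 3, o, u, v}
Event 3 (remove v): removed. Set: {18, 3, o, u}
Event 4 (add 7): added. Set: {18, 3, 7, o, u}
Event 5 (add v): added. Set: {18, 3, 7, o, u, v}
Event 6 (add y): added. Set: {18, 3, 7, o, u, v, y}
Event 7 (add o): already present, no change. Set: {18, 3, 7, o, u, v, y}
Event 8 (remove y): removed. Set: {18, 3, 7, o, u, v}
Event 9 (add y): added. Set: {18, 3, 7, o, u, v, y}
Event 10 (add y): already present, no change. Set: {18, 3, 7, o, u, v, y}

Final set: {18, 3, 7, o, u, v, y} (size 7)
y is in the final set.

Answer: yes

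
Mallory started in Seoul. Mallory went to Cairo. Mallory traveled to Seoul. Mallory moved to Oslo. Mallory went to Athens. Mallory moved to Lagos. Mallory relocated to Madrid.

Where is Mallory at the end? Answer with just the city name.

Tracking Mallory's location:
Start: Mallory is in Seoul.
After move 1: Seoul -> Cairo. Mallory is in Cairo.
After move 2: Cairo -> Seoul. Mallory is in Seoul.
After move 3: Seoul -> Oslo. Mallory is in Oslo.
After move 4: Oslo -> Athens. Mallory is in Athens.
After move 5: Athens -> Lagos. Mallory is in Lagos.
After move 6: Lagos -> Madrid. Mallory is in Madrid.

Answer: Madrid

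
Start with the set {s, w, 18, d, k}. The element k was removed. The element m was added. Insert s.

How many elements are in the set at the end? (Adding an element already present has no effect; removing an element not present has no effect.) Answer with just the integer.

Tracking the set through each operation:
Start: {18, d, k, s, w}
Event 1 (remove k): removed. Set: {18, d, s, w}
Event 2 (add m): added. Set: {18, d, m, s, w}
Event 3 (add s): already present, no change. Set: {18, d, m, s, w}

Final set: {18, d, m, s, w} (size 5)

Answer: 5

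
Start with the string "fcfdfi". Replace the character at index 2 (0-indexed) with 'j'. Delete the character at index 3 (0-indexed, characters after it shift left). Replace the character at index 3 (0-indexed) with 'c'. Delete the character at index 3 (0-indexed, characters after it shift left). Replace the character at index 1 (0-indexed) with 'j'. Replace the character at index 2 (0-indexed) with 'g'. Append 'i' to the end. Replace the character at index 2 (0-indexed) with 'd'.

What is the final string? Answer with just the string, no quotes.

Applying each edit step by step:
Start: "fcfdfi"
Op 1 (replace idx 2: 'f' -> 'j'): "fcfdfi" -> "fcjdfi"
Op 2 (delete idx 3 = 'd'): "fcjdfi" -> "fcjfi"
Op 3 (replace idx 3: 'f' -> 'c'): "fcjfi" -> "fcjci"
Op 4 (delete idx 3 = 'c'): "fcjci" -> "fcji"
Op 5 (replace idx 1: 'c' -> 'j'): "fcji" -> "fjji"
Op 6 (replace idx 2: 'j' -> 'g'): "fjji" -> "fjgi"
Op 7 (append 'i'): "fjgi" -> "fjgii"
Op 8 (replace idx 2: 'g' -> 'd'): "fjgii" -> "fjdii"

Answer: fjdii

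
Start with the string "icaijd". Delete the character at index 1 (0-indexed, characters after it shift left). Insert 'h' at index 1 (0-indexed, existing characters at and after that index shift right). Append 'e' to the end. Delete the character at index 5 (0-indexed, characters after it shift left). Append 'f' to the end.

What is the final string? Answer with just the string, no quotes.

Applying each edit step by step:
Start: "icaijd"
Op 1 (delete idx 1 = 'c'): "icaijd" -> "iaijd"
Op 2 (insert 'h' at idx 1): "iaijd" -> "ihaijd"
Op 3 (append 'e'): "ihaijd" -> "ihaijde"
Op 4 (delete idx 5 = 'd'): "ihaijde" -> "ihaije"
Op 5 (append 'f'): "ihaije" -> "ihaijef"

Answer: ihaijef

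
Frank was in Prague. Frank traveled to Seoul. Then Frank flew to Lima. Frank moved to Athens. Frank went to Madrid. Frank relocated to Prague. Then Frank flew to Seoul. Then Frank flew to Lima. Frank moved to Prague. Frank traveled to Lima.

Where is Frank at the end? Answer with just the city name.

Answer: Lima

Derivation:
Tracking Frank's location:
Start: Frank is in Prague.
After move 1: Prague -> Seoul. Frank is in Seoul.
After move 2: Seoul -> Lima. Frank is in Lima.
After move 3: Lima -> Athens. Frank is in Athens.
After move 4: Athens -> Madrid. Frank is in Madrid.
After move 5: Madrid -> Prague. Frank is in Prague.
After move 6: Prague -> Seoul. Frank is in Seoul.
After move 7: Seoul -> Lima. Frank is in Lima.
After move 8: Lima -> Prague. Frank is in Prague.
After move 9: Prague -> Lima. Frank is in Lima.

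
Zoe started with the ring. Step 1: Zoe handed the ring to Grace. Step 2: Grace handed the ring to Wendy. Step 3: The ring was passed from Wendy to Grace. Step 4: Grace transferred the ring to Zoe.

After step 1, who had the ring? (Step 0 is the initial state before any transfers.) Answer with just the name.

Answer: Grace

Derivation:
Tracking the ring holder through step 1:
After step 0 (start): Zoe
After step 1: Grace

At step 1, the holder is Grace.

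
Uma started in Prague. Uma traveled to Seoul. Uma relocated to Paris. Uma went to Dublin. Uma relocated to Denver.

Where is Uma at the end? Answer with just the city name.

Tracking Uma's location:
Start: Uma is in Prague.
After move 1: Prague -> Seoul. Uma is in Seoul.
After move 2: Seoul -> Paris. Uma is in Paris.
After move 3: Paris -> Dublin. Uma is in Dublin.
After move 4: Dublin -> Denver. Uma is in Denver.

Answer: Denver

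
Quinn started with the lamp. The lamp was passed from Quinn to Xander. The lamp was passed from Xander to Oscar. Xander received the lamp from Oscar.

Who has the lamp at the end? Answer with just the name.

Answer: Xander

Derivation:
Tracking the lamp through each event:
Start: Quinn has the lamp.
After event 1: Xander has the lamp.
After event 2: Oscar has the lamp.
After event 3: Xander has the lamp.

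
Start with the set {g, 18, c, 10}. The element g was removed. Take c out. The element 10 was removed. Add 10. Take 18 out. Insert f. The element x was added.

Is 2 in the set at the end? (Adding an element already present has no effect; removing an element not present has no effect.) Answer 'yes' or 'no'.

Tracking the set through each operation:
Start: {10, 18, c, g}
Event 1 (remove g): removed. Set: {10, 18, c}
Event 2 (remove c): removed. Set: {10, 18}
Event 3 (remove 10): removed. Set: {18}
Event 4 (add 10): added. Set: {10, 18}
Event 5 (remove 18): removed. Set: {10}
Event 6 (add f): added. Set: {10, f}
Event 7 (add x): added. Set: {10, f, x}

Final set: {10, f, x} (size 3)
2 is NOT in the final set.

Answer: no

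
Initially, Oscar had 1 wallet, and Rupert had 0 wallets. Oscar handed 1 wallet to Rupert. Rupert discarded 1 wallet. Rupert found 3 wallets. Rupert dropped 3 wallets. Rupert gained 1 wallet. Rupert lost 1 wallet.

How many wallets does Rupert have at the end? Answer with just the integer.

Tracking counts step by step:
Start: Oscar=1, Rupert=0
Event 1 (Oscar -> Rupert, 1): Oscar: 1 -> 0, Rupert: 0 -> 1. State: Oscar=0, Rupert=1
Event 2 (Rupert -1): Rupert: 1 -> 0. State: Oscar=0, Rupert=0
Event 3 (Rupert +3): Rupert: 0 -> 3. State: Oscar=0, Rupert=3
Event 4 (Rupert -3): Rupert: 3 -> 0. State: Oscar=0, Rupert=0
Event 5 (Rupert +1): Rupert: 0 -> 1. State: Oscar=0, Rupert=1
Event 6 (Rupert -1): Rupert: 1 -> 0. State: Oscar=0, Rupert=0

Rupert's final count: 0

Answer: 0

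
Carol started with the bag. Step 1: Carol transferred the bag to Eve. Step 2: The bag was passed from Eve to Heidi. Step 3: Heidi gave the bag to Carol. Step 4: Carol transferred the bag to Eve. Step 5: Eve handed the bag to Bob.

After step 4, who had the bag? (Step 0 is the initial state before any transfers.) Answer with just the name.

Tracking the bag holder through step 4:
After step 0 (start): Carol
After step 1: Eve
After step 2: Heidi
After step 3: Carol
After step 4: Eve

At step 4, the holder is Eve.

Answer: Eve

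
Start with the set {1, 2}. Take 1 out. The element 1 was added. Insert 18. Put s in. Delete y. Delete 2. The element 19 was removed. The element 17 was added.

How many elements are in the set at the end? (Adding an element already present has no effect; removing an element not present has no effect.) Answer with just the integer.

Tracking the set through each operation:
Start: {1, 2}
Event 1 (remove 1): removed. Set: {2}
Event 2 (add 1): added. Set: {1, 2}
Event 3 (add 18): added. Set: {1, 18, 2}
Event 4 (add s): added. Set: {1, 18, 2, s}
Event 5 (remove y): not present, no change. Set: {1, 18, 2, s}
Event 6 (remove 2): removed. Set: {1, 18, s}
Event 7 (remove 19): not present, no change. Set: {1, 18, s}
Event 8 (add 17): added. Set: {1, 17, 18, s}

Final set: {1, 17, 18, s} (size 4)

Answer: 4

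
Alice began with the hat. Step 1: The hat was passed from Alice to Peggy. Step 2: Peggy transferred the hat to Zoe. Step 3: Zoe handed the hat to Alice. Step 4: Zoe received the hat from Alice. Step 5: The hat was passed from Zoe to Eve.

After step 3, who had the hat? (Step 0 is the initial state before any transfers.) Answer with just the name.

Tracking the hat holder through step 3:
After step 0 (start): Alice
After step 1: Peggy
After step 2: Zoe
After step 3: Alice

At step 3, the holder is Alice.

Answer: Alice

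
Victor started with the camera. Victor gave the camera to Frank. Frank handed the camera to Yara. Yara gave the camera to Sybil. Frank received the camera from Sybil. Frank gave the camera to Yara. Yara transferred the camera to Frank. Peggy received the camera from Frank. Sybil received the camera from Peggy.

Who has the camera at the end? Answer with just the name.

Tracking the camera through each event:
Start: Victor has the camera.
After event 1: Frank has the camera.
After event 2: Yara has the camera.
After event 3: Sybil has the camera.
After event 4: Frank has the camera.
After event 5: Yara has the camera.
After event 6: Frank has the camera.
After event 7: Peggy has the camera.
After event 8: Sybil has the camera.

Answer: Sybil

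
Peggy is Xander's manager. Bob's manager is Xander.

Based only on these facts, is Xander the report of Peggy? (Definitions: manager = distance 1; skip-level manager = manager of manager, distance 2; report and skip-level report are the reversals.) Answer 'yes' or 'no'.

Answer: yes

Derivation:
Reconstructing the manager chain from the given facts:
  Peggy -> Xander -> Bob
(each arrow means 'manager of the next')
Positions in the chain (0 = top):
  position of Peggy: 0
  position of Xander: 1
  position of Bob: 2

Xander is at position 1, Peggy is at position 0; signed distance (j - i) = -1.
'report' requires j - i = -1. Actual distance is -1, so the relation HOLDS.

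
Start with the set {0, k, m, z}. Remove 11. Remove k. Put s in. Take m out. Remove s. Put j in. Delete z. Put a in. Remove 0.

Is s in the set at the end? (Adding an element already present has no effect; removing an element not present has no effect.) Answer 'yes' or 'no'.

Answer: no

Derivation:
Tracking the set through each operation:
Start: {0, k, m, z}
Event 1 (remove 11): not present, no change. Set: {0, k, m, z}
Event 2 (remove k): removed. Set: {0, m, z}
Event 3 (add s): added. Set: {0, m, s, z}
Event 4 (remove m): removed. Set: {0, s, z}
Event 5 (remove s): removed. Set: {0, z}
Event 6 (add j): added. Set: {0, j, z}
Event 7 (remove z): removed. Set: {0, j}
Event 8 (add a): added. Set: {0, a, j}
Event 9 (remove 0): removed. Set: {a, j}

Final set: {a, j} (size 2)
s is NOT in the final set.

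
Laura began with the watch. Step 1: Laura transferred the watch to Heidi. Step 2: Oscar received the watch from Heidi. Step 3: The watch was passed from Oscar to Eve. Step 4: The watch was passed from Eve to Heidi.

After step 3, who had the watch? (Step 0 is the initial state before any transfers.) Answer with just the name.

Tracking the watch holder through step 3:
After step 0 (start): Laura
After step 1: Heidi
After step 2: Oscar
After step 3: Eve

At step 3, the holder is Eve.

Answer: Eve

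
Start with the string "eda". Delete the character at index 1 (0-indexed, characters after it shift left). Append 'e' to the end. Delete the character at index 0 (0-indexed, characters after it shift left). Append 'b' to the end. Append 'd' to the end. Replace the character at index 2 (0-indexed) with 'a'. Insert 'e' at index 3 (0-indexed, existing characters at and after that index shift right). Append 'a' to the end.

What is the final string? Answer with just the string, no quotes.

Applying each edit step by step:
Start: "eda"
Op 1 (delete idx 1 = 'd'): "eda" -> "ea"
Op 2 (append 'e'): "ea" -> "eae"
Op 3 (delete idx 0 = 'e'): "eae" -> "ae"
Op 4 (append 'b'): "ae" -> "aeb"
Op 5 (append 'd'): "aeb" -> "aebd"
Op 6 (replace idx 2: 'b' -> 'a'): "aebd" -> "aead"
Op 7 (insert 'e' at idx 3): "aead" -> "aeaed"
Op 8 (append 'a'): "aeaed" -> "aeaeda"

Answer: aeaeda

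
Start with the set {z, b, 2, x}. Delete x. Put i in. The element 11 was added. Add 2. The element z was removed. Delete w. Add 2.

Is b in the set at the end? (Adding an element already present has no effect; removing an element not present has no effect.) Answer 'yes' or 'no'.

Answer: yes

Derivation:
Tracking the set through each operation:
Start: {2, b, x, z}
Event 1 (remove x): removed. Set: {2, b, z}
Event 2 (add i): added. Set: {2, b, i, z}
Event 3 (add 11): added. Set: {11, 2, b, i, z}
Event 4 (add 2): already present, no change. Set: {11, 2, b, i, z}
Event 5 (remove z): removed. Set: {11, 2, b, i}
Event 6 (remove w): not present, no change. Set: {11, 2, b, i}
Event 7 (add 2): already present, no change. Set: {11, 2, b, i}

Final set: {11, 2, b, i} (size 4)
b is in the final set.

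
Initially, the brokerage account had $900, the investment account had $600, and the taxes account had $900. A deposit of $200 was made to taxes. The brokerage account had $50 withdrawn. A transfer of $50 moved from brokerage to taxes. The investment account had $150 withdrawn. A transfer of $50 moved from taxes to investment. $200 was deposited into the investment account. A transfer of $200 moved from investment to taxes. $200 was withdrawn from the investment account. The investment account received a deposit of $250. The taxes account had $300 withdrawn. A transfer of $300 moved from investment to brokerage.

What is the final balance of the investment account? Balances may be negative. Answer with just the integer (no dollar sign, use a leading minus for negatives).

Answer: 250

Derivation:
Tracking account balances step by step:
Start: brokerage=900, investment=600, taxes=900
Event 1 (deposit 200 to taxes): taxes: 900 + 200 = 1100. Balances: brokerage=900, investment=600, taxes=1100
Event 2 (withdraw 50 from brokerage): brokerage: 900 - 50 = 850. Balances: brokerage=850, investment=600, taxes=1100
Event 3 (transfer 50 brokerage -> taxes): brokerage: 850 - 50 = 800, taxes: 1100 + 50 = 1150. Balances: brokerage=800, investment=600, taxes=1150
Event 4 (withdraw 150 from investment): investment: 600 - 150 = 450. Balances: brokerage=800, investment=450, taxes=1150
Event 5 (transfer 50 taxes -> investment): taxes: 1150 - 50 = 1100, investment: 450 + 50 = 500. Balances: brokerage=800, investment=500, taxes=1100
Event 6 (deposit 200 to investment): investment: 500 + 200 = 700. Balances: brokerage=800, investment=700, taxes=1100
Event 7 (transfer 200 investment -> taxes): investment: 700 - 200 = 500, taxes: 1100 + 200 = 1300. Balances: brokerage=800, investment=500, taxes=1300
Event 8 (withdraw 200 from investment): investment: 500 - 200 = 300. Balances: brokerage=800, investment=300, taxes=1300
Event 9 (deposit 250 to investment): investment: 300 + 250 = 550. Balances: brokerage=800, investment=550, taxes=1300
Event 10 (withdraw 300 from taxes): taxes: 1300 - 300 = 1000. Balances: brokerage=800, investment=550, taxes=1000
Event 11 (transfer 300 investment -> brokerage): investment: 550 - 300 = 250, brokerage: 800 + 300 = 1100. Balances: brokerage=1100, investment=250, taxes=1000

Final balance of investment: 250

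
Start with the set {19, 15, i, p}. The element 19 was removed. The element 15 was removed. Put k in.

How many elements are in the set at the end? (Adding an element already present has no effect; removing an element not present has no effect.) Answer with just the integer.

Tracking the set through each operation:
Start: {15, 19, i, p}
Event 1 (remove 19): removed. Set: {15, i, p}
Event 2 (remove 15): removed. Set: {i, p}
Event 3 (add k): added. Set: {i, k, p}

Final set: {i, k, p} (size 3)

Answer: 3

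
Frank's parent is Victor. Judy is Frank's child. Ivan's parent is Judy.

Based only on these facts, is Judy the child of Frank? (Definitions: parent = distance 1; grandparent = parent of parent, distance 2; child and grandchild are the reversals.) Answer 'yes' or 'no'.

Reconstructing the parent chain from the given facts:
  Victor -> Frank -> Judy -> Ivan
(each arrow means 'parent of the next')
Positions in the chain (0 = top):
  position of Victor: 0
  position of Frank: 1
  position of Judy: 2
  position of Ivan: 3

Judy is at position 2, Frank is at position 1; signed distance (j - i) = -1.
'child' requires j - i = -1. Actual distance is -1, so the relation HOLDS.

Answer: yes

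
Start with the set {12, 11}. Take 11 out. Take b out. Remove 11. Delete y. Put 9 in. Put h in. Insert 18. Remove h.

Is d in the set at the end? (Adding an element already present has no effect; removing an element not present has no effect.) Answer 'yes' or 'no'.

Tracking the set through each operation:
Start: {11, 12}
Event 1 (remove 11): removed. Set: {12}
Event 2 (remove b): not present, no change. Set: {12}
Event 3 (remove 11): not present, no change. Set: {12}
Event 4 (remove y): not present, no change. Set: {12}
Event 5 (add 9): added. Set: {12, 9}
Event 6 (add h): added. Set: {12, 9, h}
Event 7 (add 18): added. Set: {12, 18, 9, h}
Event 8 (remove h): removed. Set: {12, 18, 9}

Final set: {12, 18, 9} (size 3)
d is NOT in the final set.

Answer: no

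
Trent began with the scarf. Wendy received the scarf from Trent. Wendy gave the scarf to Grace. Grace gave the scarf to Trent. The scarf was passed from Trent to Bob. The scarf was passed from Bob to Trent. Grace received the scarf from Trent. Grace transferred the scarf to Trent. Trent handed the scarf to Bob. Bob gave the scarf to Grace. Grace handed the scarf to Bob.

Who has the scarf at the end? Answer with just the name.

Answer: Bob

Derivation:
Tracking the scarf through each event:
Start: Trent has the scarf.
After event 1: Wendy has the scarf.
After event 2: Grace has the scarf.
After event 3: Trent has the scarf.
After event 4: Bob has the scarf.
After event 5: Trent has the scarf.
After event 6: Grace has the scarf.
After event 7: Trent has the scarf.
After event 8: Bob has the scarf.
After event 9: Grace has the scarf.
After event 10: Bob has the scarf.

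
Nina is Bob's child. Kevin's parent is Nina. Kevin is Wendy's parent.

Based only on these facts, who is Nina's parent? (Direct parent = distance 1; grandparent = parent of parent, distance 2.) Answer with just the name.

Reconstructing the parent chain from the given facts:
  Bob -> Nina -> Kevin -> Wendy
(each arrow means 'parent of the next')
Positions in the chain (0 = top):
  position of Bob: 0
  position of Nina: 1
  position of Kevin: 2
  position of Wendy: 3

Nina is at position 1; the parent is 1 step up the chain, i.e. position 0: Bob.

Answer: Bob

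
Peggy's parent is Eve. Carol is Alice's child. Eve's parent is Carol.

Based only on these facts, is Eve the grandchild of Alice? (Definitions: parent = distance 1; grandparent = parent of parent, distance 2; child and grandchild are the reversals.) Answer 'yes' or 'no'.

Reconstructing the parent chain from the given facts:
  Alice -> Carol -> Eve -> Peggy
(each arrow means 'parent of the next')
Positions in the chain (0 = top):
  position of Alice: 0
  position of Carol: 1
  position of Eve: 2
  position of Peggy: 3

Eve is at position 2, Alice is at position 0; signed distance (j - i) = -2.
'grandchild' requires j - i = -2. Actual distance is -2, so the relation HOLDS.

Answer: yes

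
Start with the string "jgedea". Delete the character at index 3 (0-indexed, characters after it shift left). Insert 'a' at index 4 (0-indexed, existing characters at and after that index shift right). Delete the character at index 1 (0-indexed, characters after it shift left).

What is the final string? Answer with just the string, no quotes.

Answer: jeeaa

Derivation:
Applying each edit step by step:
Start: "jgedea"
Op 1 (delete idx 3 = 'd'): "jgedea" -> "jgeea"
Op 2 (insert 'a' at idx 4): "jgeea" -> "jgeeaa"
Op 3 (delete idx 1 = 'g'): "jgeeaa" -> "jeeaa"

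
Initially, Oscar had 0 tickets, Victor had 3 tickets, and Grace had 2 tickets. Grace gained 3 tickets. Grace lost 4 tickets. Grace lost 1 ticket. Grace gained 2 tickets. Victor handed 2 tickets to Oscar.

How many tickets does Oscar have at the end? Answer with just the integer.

Answer: 2

Derivation:
Tracking counts step by step:
Start: Oscar=0, Victor=3, Grace=2
Event 1 (Grace +3): Grace: 2 -> 5. State: Oscar=0, Victor=3, Grace=5
Event 2 (Grace -4): Grace: 5 -> 1. State: Oscar=0, Victor=3, Grace=1
Event 3 (Grace -1): Grace: 1 -> 0. State: Oscar=0, Victor=3, Grace=0
Event 4 (Grace +2): Grace: 0 -> 2. State: Oscar=0, Victor=3, Grace=2
Event 5 (Victor -> Oscar, 2): Victor: 3 -> 1, Oscar: 0 -> 2. State: Oscar=2, Victor=1, Grace=2

Oscar's final count: 2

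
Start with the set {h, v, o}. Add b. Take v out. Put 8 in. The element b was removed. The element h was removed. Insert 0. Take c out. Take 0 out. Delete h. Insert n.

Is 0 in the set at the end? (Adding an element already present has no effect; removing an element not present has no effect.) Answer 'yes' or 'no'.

Answer: no

Derivation:
Tracking the set through each operation:
Start: {h, o, v}
Event 1 (add b): added. Set: {b, h, o, v}
Event 2 (remove v): removed. Set: {b, h, o}
Event 3 (add 8): added. Set: {8, b, h, o}
Event 4 (remove b): removed. Set: {8, h, o}
Event 5 (remove h): removed. Set: {8, o}
Event 6 (add 0): added. Set: {0, 8, o}
Event 7 (remove c): not present, no change. Set: {0, 8, o}
Event 8 (remove 0): removed. Set: {8, o}
Event 9 (remove h): not present, no change. Set: {8, o}
Event 10 (add n): added. Set: {8, n, o}

Final set: {8, n, o} (size 3)
0 is NOT in the final set.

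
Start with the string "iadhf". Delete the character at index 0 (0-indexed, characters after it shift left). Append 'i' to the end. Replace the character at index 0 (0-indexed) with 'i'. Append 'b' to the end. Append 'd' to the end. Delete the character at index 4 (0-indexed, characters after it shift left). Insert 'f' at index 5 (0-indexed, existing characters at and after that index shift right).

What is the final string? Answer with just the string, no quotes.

Applying each edit step by step:
Start: "iadhf"
Op 1 (delete idx 0 = 'i'): "iadhf" -> "adhf"
Op 2 (append 'i'): "adhf" -> "adhfi"
Op 3 (replace idx 0: 'a' -> 'i'): "adhfi" -> "idhfi"
Op 4 (append 'b'): "idhfi" -> "idhfib"
Op 5 (append 'd'): "idhfib" -> "idhfibd"
Op 6 (delete idx 4 = 'i'): "idhfibd" -> "idhfbd"
Op 7 (insert 'f' at idx 5): "idhfbd" -> "idhfbfd"

Answer: idhfbfd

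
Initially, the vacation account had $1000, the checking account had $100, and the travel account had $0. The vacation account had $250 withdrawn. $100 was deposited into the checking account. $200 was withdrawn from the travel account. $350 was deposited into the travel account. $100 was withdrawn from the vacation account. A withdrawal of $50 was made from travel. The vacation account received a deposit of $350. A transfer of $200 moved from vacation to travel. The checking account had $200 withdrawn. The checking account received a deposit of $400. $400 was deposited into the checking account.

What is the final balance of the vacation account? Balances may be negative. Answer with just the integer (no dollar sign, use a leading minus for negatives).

Tracking account balances step by step:
Start: vacation=1000, checking=100, travel=0
Event 1 (withdraw 250 from vacation): vacation: 1000 - 250 = 750. Balances: vacation=750, checking=100, travel=0
Event 2 (deposit 100 to checking): checking: 100 + 100 = 200. Balances: vacation=750, checking=200, travel=0
Event 3 (withdraw 200 from travel): travel: 0 - 200 = -200. Balances: vacation=750, checking=200, travel=-200
Event 4 (deposit 350 to travel): travel: -200 + 350 = 150. Balances: vacation=750, checking=200, travel=150
Event 5 (withdraw 100 from vacation): vacation: 750 - 100 = 650. Balances: vacation=650, checking=200, travel=150
Event 6 (withdraw 50 from travel): travel: 150 - 50 = 100. Balances: vacation=650, checking=200, travel=100
Event 7 (deposit 350 to vacation): vacation: 650 + 350 = 1000. Balances: vacation=1000, checking=200, travel=100
Event 8 (transfer 200 vacation -> travel): vacation: 1000 - 200 = 800, travel: 100 + 200 = 300. Balances: vacation=800, checking=200, travel=300
Event 9 (withdraw 200 from checking): checking: 200 - 200 = 0. Balances: vacation=800, checking=0, travel=300
Event 10 (deposit 400 to checking): checking: 0 + 400 = 400. Balances: vacation=800, checking=400, travel=300
Event 11 (deposit 400 to checking): checking: 400 + 400 = 800. Balances: vacation=800, checking=800, travel=300

Final balance of vacation: 800

Answer: 800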